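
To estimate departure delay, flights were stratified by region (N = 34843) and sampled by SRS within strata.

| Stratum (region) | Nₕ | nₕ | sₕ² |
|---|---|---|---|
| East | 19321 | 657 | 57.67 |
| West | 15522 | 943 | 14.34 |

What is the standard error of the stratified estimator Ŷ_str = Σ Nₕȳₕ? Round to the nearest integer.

Var(Ŷ_str) = Σₕ Nₕ²(1 − fₕ)sₕ²/nₕ.
East: 19321²·(1 − 657/19321)·57.67/657 = 3.1653294 × 10^7.
West: 15522²·(1 − 943/15522)·14.34/943 = 3.4412234 × 10^6.
Sum = 3.5094517 × 10^7.
SE = √(3.5094517 × 10^7) = 5924.

5924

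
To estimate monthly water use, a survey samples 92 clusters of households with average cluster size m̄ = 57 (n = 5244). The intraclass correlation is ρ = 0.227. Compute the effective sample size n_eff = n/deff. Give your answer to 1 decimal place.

382.4

deff = 1 + (57 − 1)·0.227 = 1 + 12.712 = 13.712.
n_eff = 5244 / 13.712 = 382.4.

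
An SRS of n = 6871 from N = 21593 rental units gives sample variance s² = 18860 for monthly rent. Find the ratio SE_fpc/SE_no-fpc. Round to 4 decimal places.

0.8257

f = n/N = 6871/21593 = 0.31820497.
SE_no-fpc = √(s²/n) = 1.6567648; SE_fpc = √((1−f)s²/n) = 1.3680053.
Ratio = √(1−f) = 0.82570880.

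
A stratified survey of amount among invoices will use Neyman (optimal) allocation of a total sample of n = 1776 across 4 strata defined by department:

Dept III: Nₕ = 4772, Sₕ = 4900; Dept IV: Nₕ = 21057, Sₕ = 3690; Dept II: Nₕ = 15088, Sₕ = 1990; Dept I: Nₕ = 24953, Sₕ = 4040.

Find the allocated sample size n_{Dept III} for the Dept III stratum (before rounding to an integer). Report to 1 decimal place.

Neyman allocation: nₕ = n·NₕSₕ / Σⱼ NⱼSⱼ.
Σ NⱼSⱼ = 4772·4900 + 21057·3690 + 15088·1990 + 24953·4040 = 2.3191837 × 10^8.
n_{Dept III} = 1776·4772·4900 / (2.3191837 × 10^8) = 179.1.

179.1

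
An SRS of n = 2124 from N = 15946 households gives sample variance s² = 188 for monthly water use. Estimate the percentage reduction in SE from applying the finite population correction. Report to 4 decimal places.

6.8979

f = n/N = 2124/15946 = 0.13319955.
SE_no-fpc = √(s²/n) = 0.29751007; SE_fpc = √((1−f)s²/n) = 0.27698818.
Ratio = √(1−f) = 0.93102119. Reduction = 100·(1 − 0.93102119) = 6.8979%.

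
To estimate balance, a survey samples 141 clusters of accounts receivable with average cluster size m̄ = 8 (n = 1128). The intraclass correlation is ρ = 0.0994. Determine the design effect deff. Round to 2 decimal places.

deff = 1 + (8 − 1)·0.0994 = 1 + 0.6958 = 1.6958.

1.70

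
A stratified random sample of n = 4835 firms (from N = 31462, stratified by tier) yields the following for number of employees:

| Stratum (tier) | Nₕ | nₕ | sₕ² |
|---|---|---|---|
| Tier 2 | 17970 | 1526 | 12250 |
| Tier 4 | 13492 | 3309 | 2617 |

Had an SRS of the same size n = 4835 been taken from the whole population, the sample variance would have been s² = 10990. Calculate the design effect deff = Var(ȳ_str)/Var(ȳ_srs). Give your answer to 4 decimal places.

1.3028

Var(ȳ_str) = Σ Wₕ²(1−fₕ)sₕ²/nₕ with Wₕ = Nₕ/31462:
  Tier 2: (17970/31462)²·(1−1526/17970)·12250/1526 = 2.3964283
  Tier 4: (13492/31462)²·(1−3309/13492)·2617/3309 = 0.10977069
  → Var(ȳ_str) = 2.506199.
Var(ȳ_srs) = (1 − 4835/31462)·10990/4835 = 1.923699.
deff = 2.506199 / 1.923699 = 1.3028.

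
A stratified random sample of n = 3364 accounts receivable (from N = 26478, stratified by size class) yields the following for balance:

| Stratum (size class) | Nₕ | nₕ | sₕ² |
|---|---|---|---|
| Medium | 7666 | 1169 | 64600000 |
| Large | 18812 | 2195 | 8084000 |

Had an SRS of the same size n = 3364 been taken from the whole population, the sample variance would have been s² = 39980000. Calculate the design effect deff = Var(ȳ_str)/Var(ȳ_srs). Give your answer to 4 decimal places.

Var(ȳ_str) = Σ Wₕ²(1−fₕ)sₕ²/nₕ with Wₕ = Nₕ/26478:
  Medium: (7666/26478)²·(1−1169/7666)·64600000/1169 = 3925.8105
  Large: (18812/26478)²·(1−2195/18812)·8084000/2195 = 1642.1356
  → Var(ȳ_str) = 5567.9461.
Var(ȳ_srs) = (1 − 3364/26478)·39980000/3364 = 10374.728.
deff = 5567.9461 / 10374.728 = 0.5367.

0.5367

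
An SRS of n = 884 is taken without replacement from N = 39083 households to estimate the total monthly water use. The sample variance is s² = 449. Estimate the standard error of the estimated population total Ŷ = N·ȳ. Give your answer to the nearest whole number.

Var(Ŷ) = N²·Var(ȳ) = N²·(1 − n/N)·s²/n.
f = 884/39083 = 0.02261853; Var(ȳ) = 0.97738147·449/884 = 0.49643018.
Var(Ŷ) = 39083² · 0.49643018 = 7.5828761 × 10^8.
SE(Ŷ) = √(7.5828761 × 10^8) = 27537.

27537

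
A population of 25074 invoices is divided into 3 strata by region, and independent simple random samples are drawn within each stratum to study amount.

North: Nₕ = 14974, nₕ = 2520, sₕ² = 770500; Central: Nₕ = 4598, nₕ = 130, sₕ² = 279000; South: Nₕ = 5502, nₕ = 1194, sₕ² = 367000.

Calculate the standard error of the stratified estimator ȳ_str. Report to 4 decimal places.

13.1305

Var(ȳ_str) = Σₕ Wₕ²(1 − fₕ)sₕ²/nₕ with Wₕ = Nₕ/N, N = 25074.
North: Wₕ = 0.59719231; term = 0.59719231²·(1 − 0.16829171)·770500/2520 = 90.692537.
Central: Wₕ = 0.18337720; term = 0.18337720²·(1 − 0.02827316)·279000/130 = 70.128692.
South: Wₕ = 0.21943049; term = 0.21943049²·(1 − 0.21701200)·367000/1194 = 11.588061.
Sum = 172.40929.
SE = √(172.40929) = 13.1305.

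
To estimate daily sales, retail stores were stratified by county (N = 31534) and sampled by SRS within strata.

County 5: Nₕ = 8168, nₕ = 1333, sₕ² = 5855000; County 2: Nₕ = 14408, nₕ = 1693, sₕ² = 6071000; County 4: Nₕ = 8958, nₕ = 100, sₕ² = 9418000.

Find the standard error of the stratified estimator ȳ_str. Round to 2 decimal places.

91.77

Var(ȳ_str) = Σₕ Wₕ²(1 − fₕ)sₕ²/nₕ with Wₕ = Nₕ/N, N = 31534.
County 5: Wₕ = 0.25902201; term = 0.25902201²·(1 − 0.16319785)·5855000/1333 = 246.59989.
County 2: Wₕ = 0.45690366; term = 0.45690366²·(1 − 0.11750416)·6071000/1693 = 660.64053.
County 4: Wₕ = 0.28407433; term = 0.28407433²·(1 − 0.01116321)·9418000/100 = 7515.3168.
Sum = 8422.5572.
SE = √(8422.5572) = 91.77.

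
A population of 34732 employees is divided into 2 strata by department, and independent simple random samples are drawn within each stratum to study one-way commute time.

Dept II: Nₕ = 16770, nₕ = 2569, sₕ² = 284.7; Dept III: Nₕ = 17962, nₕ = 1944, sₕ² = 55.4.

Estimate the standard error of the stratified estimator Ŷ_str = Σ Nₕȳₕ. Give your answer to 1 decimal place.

Var(Ŷ_str) = Σₕ Nₕ²(1 − fₕ)sₕ²/nₕ.
Dept II: 16770²·(1 − 2569/16770)·284.7/2569 = 2.6392185 × 10^7.
Dept III: 17962²·(1 − 1944/17962)·55.4/1944 = 8.1992945 × 10^6.
Sum = 3.459148 × 10^7.
SE = √(3.459148 × 10^7) = 5881.5.

5881.5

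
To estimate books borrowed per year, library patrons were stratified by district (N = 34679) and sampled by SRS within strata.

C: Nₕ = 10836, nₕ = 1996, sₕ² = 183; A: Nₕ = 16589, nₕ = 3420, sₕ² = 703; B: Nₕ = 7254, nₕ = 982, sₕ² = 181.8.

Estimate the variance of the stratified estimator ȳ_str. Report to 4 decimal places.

0.0516

Var(ȳ_str) = Σₕ Wₕ²(1 − fₕ)sₕ²/nₕ with Wₕ = Nₕ/N, N = 34679.
C: Wₕ = 0.31246576; term = 0.31246576²·(1 − 0.18420081)·183/1996 = 0.0073026197.
A: Wₕ = 0.47835866; term = 0.47835866²·(1 − 0.20616071)·703/3420 = 0.037339551.
B: Wₕ = 0.20917558; term = 0.20917558²·(1 − 0.13537359)·181.8/982 = 0.0070037859.
Sum = 0.051645957.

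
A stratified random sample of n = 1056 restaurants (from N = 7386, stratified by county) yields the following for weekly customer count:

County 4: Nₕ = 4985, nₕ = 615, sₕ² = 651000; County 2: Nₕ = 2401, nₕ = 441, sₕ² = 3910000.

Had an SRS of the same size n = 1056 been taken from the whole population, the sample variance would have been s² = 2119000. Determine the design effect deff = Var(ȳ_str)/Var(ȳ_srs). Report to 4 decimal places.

Var(ȳ_str) = Σ Wₕ²(1−fₕ)sₕ²/nₕ with Wₕ = Nₕ/7386:
  County 4: (4985/7386)²·(1−615/4985)·651000/615 = 422.70157
  County 2: (2401/7386)²·(1−441/2401)·3910000/441 = 764.83507
  → Var(ȳ_str) = 1187.5366.
Var(ȳ_srs) = (1 − 1056/7386)·2119000/1056 = 1719.7347.
deff = 1187.5366 / 1719.7347 = 0.6905.

0.6905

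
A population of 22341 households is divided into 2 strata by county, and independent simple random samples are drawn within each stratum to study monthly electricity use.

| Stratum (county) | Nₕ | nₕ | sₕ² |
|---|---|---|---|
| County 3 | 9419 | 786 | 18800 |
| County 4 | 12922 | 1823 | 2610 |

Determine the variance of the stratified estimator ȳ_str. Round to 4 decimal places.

4.3081

Var(ȳ_str) = Σₕ Wₕ²(1 − fₕ)sₕ²/nₕ with Wₕ = Nₕ/N, N = 22341.
County 3: Wₕ = 0.42160154; term = 0.42160154²·(1 − 0.08344835)·18800/786 = 3.8966969.
County 4: Wₕ = 0.57839846; term = 0.57839846²·(1 − 0.14107723)·2610/1823 = 0.41139803.
Sum = 4.3080949.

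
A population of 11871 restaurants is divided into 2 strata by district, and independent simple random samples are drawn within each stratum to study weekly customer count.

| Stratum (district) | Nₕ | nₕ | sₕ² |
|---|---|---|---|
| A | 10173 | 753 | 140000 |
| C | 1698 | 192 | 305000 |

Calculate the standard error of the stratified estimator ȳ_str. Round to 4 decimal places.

Var(ȳ_str) = Σₕ Wₕ²(1 − fₕ)sₕ²/nₕ with Wₕ = Nₕ/N, N = 11871.
A: Wₕ = 0.85696235; term = 0.85696235²·(1 − 0.07401946)·140000/753 = 126.4324.
C: Wₕ = 0.14303765; term = 0.14303765²·(1 − 0.11307420)·305000/192 = 28.826151.
Sum = 155.25855.
SE = √(155.25855) = 12.4603.

12.4603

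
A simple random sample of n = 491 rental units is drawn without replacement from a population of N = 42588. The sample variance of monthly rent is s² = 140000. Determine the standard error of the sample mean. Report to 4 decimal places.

16.7882

Under SRS without replacement, Var(ȳ) = (1 − f)·s²/n with f = n/N = 491/42588 = 0.01152907.
Var(ȳ) = (1 − 0.01152907)·140000/491 = 0.98847093·285.13238 = 281.84507.
SE(ȳ) = √(281.84507) = 16.7882.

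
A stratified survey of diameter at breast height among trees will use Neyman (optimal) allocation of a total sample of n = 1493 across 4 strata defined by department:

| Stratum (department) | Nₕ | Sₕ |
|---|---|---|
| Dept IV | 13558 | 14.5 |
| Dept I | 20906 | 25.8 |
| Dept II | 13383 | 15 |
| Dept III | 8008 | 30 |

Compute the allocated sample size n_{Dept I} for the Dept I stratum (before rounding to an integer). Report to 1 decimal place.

684.2

Neyman allocation: nₕ = n·NₕSₕ / Σⱼ NⱼSⱼ.
Σ NⱼSⱼ = 13558·14.5 + 20906·25.8 + 13383·15 + 8008·30 = 1.1769508 × 10^6.
n_{Dept I} = 1493·20906·25.8 / (1.1769508 × 10^6) = 684.2.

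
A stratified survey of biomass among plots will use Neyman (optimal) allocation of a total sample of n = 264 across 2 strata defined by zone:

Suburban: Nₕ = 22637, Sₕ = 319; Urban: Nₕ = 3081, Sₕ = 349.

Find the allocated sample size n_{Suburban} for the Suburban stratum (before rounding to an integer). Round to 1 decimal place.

Neyman allocation: nₕ = n·NₕSₕ / Σⱼ NⱼSⱼ.
Σ NⱼSⱼ = 22637·319 + 3081·349 = 8.296472 × 10^6.
n_{Suburban} = 264·22637·319 / (8.296472 × 10^6) = 229.8.

229.8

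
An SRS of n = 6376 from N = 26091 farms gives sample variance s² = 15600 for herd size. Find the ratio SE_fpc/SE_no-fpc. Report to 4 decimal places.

0.8693

f = n/N = 6376/26091 = 0.24437546.
SE_no-fpc = √(s²/n) = 1.5641851; SE_fpc = √((1−f)s²/n) = 1.359694.
Ratio = √(1−f) = 0.86926667.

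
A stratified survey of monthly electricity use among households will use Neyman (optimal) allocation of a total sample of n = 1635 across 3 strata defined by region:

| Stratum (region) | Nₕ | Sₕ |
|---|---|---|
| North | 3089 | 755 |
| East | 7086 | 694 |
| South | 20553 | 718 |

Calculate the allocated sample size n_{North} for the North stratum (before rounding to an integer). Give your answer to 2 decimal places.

173.27

Neyman allocation: nₕ = n·NₕSₕ / Σⱼ NⱼSⱼ.
Σ NⱼSⱼ = 3089·755 + 7086·694 + 20553·718 = 2.2006933 × 10^7.
n_{North} = 1635·3089·755 / (2.2006933 × 10^7) = 173.27.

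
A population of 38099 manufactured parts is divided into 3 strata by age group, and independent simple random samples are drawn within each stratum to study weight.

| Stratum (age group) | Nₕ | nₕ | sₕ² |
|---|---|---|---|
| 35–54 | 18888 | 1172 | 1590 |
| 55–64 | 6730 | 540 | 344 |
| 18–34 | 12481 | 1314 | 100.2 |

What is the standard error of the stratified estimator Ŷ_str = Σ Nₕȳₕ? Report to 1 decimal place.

22161.5

Var(Ŷ_str) = Σₕ Nₕ²(1 − fₕ)sₕ²/nₕ.
35–54: 18888²·(1 − 1172/18888)·1590/1172 = 4.5396373 × 10^8.
55–64: 6730²·(1 − 540/6730)·344/540 = 2.6538135 × 10^7.
18–34: 12481²·(1 − 1314/12481)·100.2/1314 = 1.0628164 × 10^7.
Sum = 4.9113003 × 10^8.
SE = √(4.9113003 × 10^8) = 22161.5.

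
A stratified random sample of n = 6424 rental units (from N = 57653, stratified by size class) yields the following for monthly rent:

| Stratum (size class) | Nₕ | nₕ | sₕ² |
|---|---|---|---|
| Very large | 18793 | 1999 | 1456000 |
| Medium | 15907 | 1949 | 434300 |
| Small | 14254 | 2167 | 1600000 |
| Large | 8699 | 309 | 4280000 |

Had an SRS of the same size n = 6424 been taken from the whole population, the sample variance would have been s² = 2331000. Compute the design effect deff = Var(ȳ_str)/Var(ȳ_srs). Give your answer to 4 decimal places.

Var(ȳ_str) = Σ Wₕ²(1−fₕ)sₕ²/nₕ with Wₕ = Nₕ/57653:
  Very large: (18793/57653)²·(1−1999/18793)·1456000/1999 = 69.160006
  Medium: (15907/57653)²·(1−1949/15907)·434300/1949 = 14.88489
  Small: (14254/57653)²·(1−2167/14254)·1600000/2167 = 38.271239
  Large: (8699/57653)²·(1−309/8699)·4280000/309 = 304.13945
  → Var(ȳ_str) = 426.45559.
Var(ȳ_srs) = (1 − 6424/57653)·2331000/6424 = 322.42649.
deff = 426.45559 / 322.42649 = 1.3226.

1.3226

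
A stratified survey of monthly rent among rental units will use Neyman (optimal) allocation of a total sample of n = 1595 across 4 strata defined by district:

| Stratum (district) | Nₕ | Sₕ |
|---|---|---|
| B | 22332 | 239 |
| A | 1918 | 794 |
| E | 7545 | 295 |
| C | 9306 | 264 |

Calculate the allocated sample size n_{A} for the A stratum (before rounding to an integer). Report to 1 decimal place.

210.4

Neyman allocation: nₕ = n·NₕSₕ / Σⱼ NⱼSⱼ.
Σ NⱼSⱼ = 22332·239 + 1918·794 + 7545·295 + 9306·264 = 1.1542799 × 10^7.
n_{A} = 1595·1918·794 / (1.1542799 × 10^7) = 210.4.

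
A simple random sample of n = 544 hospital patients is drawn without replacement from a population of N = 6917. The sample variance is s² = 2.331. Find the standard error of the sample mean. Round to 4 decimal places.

0.0628

Under SRS without replacement, Var(ȳ) = (1 − f)·s²/n with f = n/N = 544/6917 = 0.07864681.
Var(ȳ) = (1 − 0.07864681)·2.331/544 = 0.92135319·0.0042849265 = 0.0039479307.
SE(ȳ) = √(0.0039479307) = 0.0628.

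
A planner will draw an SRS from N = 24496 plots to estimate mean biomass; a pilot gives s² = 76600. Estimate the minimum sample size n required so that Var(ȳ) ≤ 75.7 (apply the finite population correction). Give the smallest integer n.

972

Without fpc, n₀ = s²/D = 76600/75.7 = 1011.8890.
With fpc, (1 − n/N)·s²/n ≤ D requires n ≥ n₀/(1 + n₀/N) = 1011.8890/(1 + 1011.8890/24496) = 971.7477.
Rounding up, n = 972.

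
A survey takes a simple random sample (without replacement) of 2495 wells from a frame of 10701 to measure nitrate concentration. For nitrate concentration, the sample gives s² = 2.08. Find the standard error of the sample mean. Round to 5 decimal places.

0.02528

Under SRS without replacement, Var(ȳ) = (1 − f)·s²/n with f = n/N = 2495/10701 = 0.23315578.
Var(ȳ) = (1 − 0.23315578)·2.08/2495 = 0.76684422·8.3366733 × 10^-4 = 6.3929298 × 10^-4.
SE(ȳ) = √(6.3929298 × 10^-4) = 0.02528.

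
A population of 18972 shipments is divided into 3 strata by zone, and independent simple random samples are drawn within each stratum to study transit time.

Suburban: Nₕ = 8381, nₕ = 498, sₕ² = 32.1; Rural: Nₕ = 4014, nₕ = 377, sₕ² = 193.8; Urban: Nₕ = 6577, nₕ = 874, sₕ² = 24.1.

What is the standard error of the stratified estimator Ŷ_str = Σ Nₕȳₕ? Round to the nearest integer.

Var(Ŷ_str) = Σₕ Nₕ²(1 − fₕ)sₕ²/nₕ.
Suburban: 8381²·(1 − 498/8381)·32.1/498 = 4.2585628 × 10^6.
Rural: 4014²·(1 − 377/4014)·193.8/377 = 7.5046958 × 10^6.
Urban: 6577²·(1 − 874/6577)·24.1/874 = 1.0342769 × 10^6.
Sum = 1.2797536 × 10^7.
SE = √(1.2797536 × 10^7) = 3577.

3577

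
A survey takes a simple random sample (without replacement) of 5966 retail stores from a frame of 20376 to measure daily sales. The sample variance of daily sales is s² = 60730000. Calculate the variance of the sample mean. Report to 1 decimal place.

7198.9

Under SRS without replacement, Var(ȳ) = (1 − f)·s²/n with f = n/N = 5966/20376 = 0.29279545.
Var(ȳ) = (1 − 0.29279545)·60730000/5966 = 0.70720455·10179.35 = 7198.8824.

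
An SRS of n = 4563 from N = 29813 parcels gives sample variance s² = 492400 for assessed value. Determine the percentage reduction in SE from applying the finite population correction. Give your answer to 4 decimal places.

f = n/N = 4563/29813 = 0.15305404.
SE_no-fpc = √(s²/n) = 10.388044; SE_fpc = √((1−f)s²/n) = 9.5600825.
Ratio = √(1−f) = 0.92029667. Reduction = 100·(1 − 0.92029667) = 7.9703%.

7.9703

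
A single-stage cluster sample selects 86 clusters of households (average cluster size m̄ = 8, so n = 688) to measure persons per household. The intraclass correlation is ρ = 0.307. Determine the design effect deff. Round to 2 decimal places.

3.15

deff = 1 + (8 − 1)·0.307 = 1 + 2.149 = 3.149.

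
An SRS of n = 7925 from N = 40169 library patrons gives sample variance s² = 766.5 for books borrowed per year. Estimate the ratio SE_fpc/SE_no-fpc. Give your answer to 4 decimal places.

f = n/N = 7925/40169 = 0.19729144.
SE_no-fpc = √(s²/n) = 0.31099718; SE_fpc = √((1−f)s²/n) = 0.27863482.
Ratio = √(1−f) = 0.89594004.

0.8959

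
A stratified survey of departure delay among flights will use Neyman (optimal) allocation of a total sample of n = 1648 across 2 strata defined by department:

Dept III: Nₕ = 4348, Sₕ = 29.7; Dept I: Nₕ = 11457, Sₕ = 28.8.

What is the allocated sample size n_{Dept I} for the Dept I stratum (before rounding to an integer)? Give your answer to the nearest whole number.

1184

Neyman allocation: nₕ = n·NₕSₕ / Σⱼ NⱼSⱼ.
Σ NⱼSⱼ = 4348·29.7 + 11457·28.8 = 459097.2.
n_{Dept I} = 1648·11457·28.8 / 459097.2 = 1184.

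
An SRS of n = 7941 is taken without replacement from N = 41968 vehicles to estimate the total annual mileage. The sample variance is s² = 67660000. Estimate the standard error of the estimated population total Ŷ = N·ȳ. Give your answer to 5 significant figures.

3.4882 × 10^6

Var(Ŷ) = N²·Var(ȳ) = N²·(1 − n/N)·s²/n.
f = 7941/41968 = 0.18921559; Var(ȳ) = 0.81078441·67660000/7941 = 6908.1568.
Var(Ŷ) = 41968² · 6908.1568 = 1.2167427 × 10^13.
SE(Ŷ) = √(1.2167427 × 10^13) = 3.4882 × 10^6.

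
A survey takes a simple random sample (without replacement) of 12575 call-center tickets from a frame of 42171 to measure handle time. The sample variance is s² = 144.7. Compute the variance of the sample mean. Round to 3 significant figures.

Under SRS without replacement, Var(ȳ) = (1 − f)·s²/n with f = n/N = 12575/42171 = 0.29819070.
Var(ȳ) = (1 − 0.29819070)·144.7/12575 = 0.70180930·0.011506958 = 0.0080756903.

0.00808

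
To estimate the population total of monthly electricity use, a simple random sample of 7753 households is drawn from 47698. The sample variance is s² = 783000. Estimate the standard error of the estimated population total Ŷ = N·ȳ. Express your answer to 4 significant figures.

438700

Var(Ŷ) = N²·Var(ȳ) = N²·(1 − n/N)·s²/n.
f = 7753/47698 = 0.16254350; Var(ȳ) = 0.83745650·783000/7753 = 84.577381.
Var(Ŷ) = 47698² · 84.577381 = 1.9242193 × 10^11.
SE(Ŷ) = √(1.9242193 × 10^11) = 438700.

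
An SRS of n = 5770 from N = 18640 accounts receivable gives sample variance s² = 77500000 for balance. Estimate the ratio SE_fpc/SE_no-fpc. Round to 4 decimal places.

f = n/N = 5770/18640 = 0.30954936.
SE_no-fpc = √(s²/n) = 115.89453; SE_fpc = √((1−f)s²/n) = 96.30066.
Ratio = √(1−f) = 0.83093360.

0.8309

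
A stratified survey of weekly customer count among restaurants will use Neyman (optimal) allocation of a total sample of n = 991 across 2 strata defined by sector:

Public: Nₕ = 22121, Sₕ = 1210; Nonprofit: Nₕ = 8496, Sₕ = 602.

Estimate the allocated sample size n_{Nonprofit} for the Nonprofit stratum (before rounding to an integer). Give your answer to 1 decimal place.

159.0

Neyman allocation: nₕ = n·NₕSₕ / Σⱼ NⱼSⱼ.
Σ NⱼSⱼ = 22121·1210 + 8496·602 = 3.1881002 × 10^7.
n_{Nonprofit} = 991·8496·602 / (3.1881002 × 10^7) = 159.0.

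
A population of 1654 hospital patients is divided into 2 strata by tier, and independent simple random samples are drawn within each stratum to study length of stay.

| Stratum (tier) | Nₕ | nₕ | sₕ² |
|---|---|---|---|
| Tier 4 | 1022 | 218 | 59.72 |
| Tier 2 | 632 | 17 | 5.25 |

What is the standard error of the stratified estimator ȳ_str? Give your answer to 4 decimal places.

0.3552

Var(ȳ_str) = Σₕ Wₕ²(1 − fₕ)sₕ²/nₕ with Wₕ = Nₕ/N, N = 1654.
Tier 4: Wₕ = 0.61789601; term = 0.61789601²·(1 − 0.21330724)·59.72/218 = 0.082280939.
Tier 2: Wₕ = 0.38210399; term = 0.38210399²·(1 − 0.02689873)·5.25/17 = 0.043876458.
Sum = 0.1261574.
SE = √(0.1261574) = 0.3552.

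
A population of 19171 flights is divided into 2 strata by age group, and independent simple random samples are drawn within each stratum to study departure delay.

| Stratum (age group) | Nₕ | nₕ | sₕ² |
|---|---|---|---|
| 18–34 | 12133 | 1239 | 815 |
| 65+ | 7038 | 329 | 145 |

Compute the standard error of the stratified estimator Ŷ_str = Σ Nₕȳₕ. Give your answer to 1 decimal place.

10380.5

Var(Ŷ_str) = Σₕ Nₕ²(1 − fₕ)sₕ²/nₕ.
18–34: 12133²·(1 − 1239/12133)·815/1239 = 8.6944451 × 10^7.
65+: 7038²·(1 − 329/7038)·145/329 = 2.0810339 × 10^7.
Sum = 1.0775479 × 10^8.
SE = √(1.0775479 × 10^8) = 10380.5.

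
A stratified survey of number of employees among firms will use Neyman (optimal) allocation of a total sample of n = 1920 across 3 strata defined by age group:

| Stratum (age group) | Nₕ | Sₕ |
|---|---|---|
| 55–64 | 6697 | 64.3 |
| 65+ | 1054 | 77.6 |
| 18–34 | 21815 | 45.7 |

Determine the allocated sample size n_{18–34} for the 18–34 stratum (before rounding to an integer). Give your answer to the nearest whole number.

1268

Neyman allocation: nₕ = n·NₕSₕ / Σⱼ NⱼSⱼ.
Σ NⱼSⱼ = 6697·64.3 + 1054·77.6 + 21815·45.7 = 1.509353 × 10^6.
n_{18–34} = 1920·21815·45.7 / (1.509353 × 10^6) = 1268.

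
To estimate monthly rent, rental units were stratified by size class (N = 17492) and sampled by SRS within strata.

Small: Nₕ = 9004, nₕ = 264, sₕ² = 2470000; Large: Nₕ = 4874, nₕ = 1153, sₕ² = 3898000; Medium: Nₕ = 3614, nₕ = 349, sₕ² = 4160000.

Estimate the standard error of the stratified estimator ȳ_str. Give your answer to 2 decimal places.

55.38

Var(ȳ_str) = Σₕ Wₕ²(1 − fₕ)sₕ²/nₕ with Wₕ = Nₕ/N, N = 17492.
Small: Wₕ = 0.51474960; term = 0.51474960²·(1 − 0.02932030)·2470000/264 = 2406.3623.
Large: Wₕ = 0.27864166; term = 0.27864166²·(1 − 0.23656135)·3898000/1153 = 200.39126.
Medium: Wₕ = 0.20660874; term = 0.20660874²·(1 − 0.09656890)·4160000/349 = 459.68497.
Sum = 3066.4385.
SE = √(3066.4385) = 55.38.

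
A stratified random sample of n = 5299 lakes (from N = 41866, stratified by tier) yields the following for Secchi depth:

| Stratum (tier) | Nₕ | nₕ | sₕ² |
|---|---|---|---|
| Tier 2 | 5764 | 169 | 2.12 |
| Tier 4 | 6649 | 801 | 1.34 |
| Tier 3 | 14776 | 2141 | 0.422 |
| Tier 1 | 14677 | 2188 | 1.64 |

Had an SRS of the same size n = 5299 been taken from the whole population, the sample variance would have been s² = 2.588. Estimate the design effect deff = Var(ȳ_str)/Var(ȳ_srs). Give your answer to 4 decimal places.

Var(ȳ_str) = Σ Wₕ²(1−fₕ)sₕ²/nₕ with Wₕ = Nₕ/41866:
  Tier 2: (5764/41866)²·(1−169/5764)·2.12/169 = 2.3080769 × 10^-4
  Tier 4: (6649/41866)²·(1−801/6649)·1.34/801 = 3.7111887 × 10^-5
  Tier 3: (14776/41866)²·(1−2141/14776)·0.422/2141 = 2.0994473 × 10^-5
  Tier 1: (14677/41866)²·(1−2188/14677)·1.64/2188 = 7.8386009 × 10^-5
  → Var(ȳ_str) = 3.6730006 × 10^-4.
Var(ȳ_srs) = (1 − 5299/41866)·2.588/5299 = 4.2657777 × 10^-4.
deff = (3.6730006 × 10^-4) / (4.2657777 × 10^-4) = 0.8610.

0.8610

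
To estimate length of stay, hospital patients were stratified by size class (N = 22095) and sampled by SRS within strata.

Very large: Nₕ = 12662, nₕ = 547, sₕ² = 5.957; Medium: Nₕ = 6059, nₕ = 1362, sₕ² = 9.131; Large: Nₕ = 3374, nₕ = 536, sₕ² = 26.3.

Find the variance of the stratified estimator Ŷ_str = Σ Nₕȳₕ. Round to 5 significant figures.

Var(Ŷ_str) = Σₕ Nₕ²(1 − fₕ)sₕ²/nₕ.
Very large: 12662²·(1 − 547/12662)·5.957/547 = 1.6705751 × 10^6.
Medium: 6059²·(1 − 1362/6059)·9.131/1362 = 190793.14.
Large: 3374²·(1 − 536/3374)·26.3/536 = 469838.31.
Sum = 2.3312066 × 10^6.

2.3312 × 10^6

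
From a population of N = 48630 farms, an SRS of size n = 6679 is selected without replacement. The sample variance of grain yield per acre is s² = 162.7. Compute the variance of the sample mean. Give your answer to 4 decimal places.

0.0210

Under SRS without replacement, Var(ȳ) = (1 − f)·s²/n with f = n/N = 6679/48630 = 0.13734320.
Var(ȳ) = (1 − 0.13734320)·162.7/6679 = 0.86265680·0.024359934 = 0.021014263.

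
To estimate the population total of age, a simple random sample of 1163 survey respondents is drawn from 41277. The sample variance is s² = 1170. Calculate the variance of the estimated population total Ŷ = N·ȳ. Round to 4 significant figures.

1.666 × 10^9

Var(Ŷ) = N²·Var(ȳ) = N²·(1 − n/N)·s²/n.
f = 1163/41277 = 0.02817550; Var(ȳ) = 0.97182450·1170/1163 = 0.97767383.
Var(Ŷ) = 41277² · 0.97767383 = 1.6657516 × 10^9.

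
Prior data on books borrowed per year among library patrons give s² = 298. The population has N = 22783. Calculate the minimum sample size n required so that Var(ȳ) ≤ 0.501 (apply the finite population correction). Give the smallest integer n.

Without fpc, n₀ = s²/D = 298/0.501 = 594.8104.
With fpc, (1 − n/N)·s²/n ≤ D requires n ≥ n₀/(1 + n₀/N) = 594.8104/(1 + 594.8104/22783) = 579.6764.
Rounding up, n = 580.

580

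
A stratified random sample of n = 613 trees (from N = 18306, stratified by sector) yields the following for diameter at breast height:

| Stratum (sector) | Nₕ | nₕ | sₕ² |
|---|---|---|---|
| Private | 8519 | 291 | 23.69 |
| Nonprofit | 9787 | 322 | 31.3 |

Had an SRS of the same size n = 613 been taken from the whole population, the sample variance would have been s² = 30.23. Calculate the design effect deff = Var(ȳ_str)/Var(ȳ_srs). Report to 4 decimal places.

Var(ȳ_str) = Σ Wₕ²(1−fₕ)sₕ²/nₕ with Wₕ = Nₕ/18306:
  Private: (8519/18306)²·(1−291/8519)·23.69/291 = 0.017028173
  Nonprofit: (9787/18306)²·(1−322/9787)·31.3/322 = 0.026870253
  → Var(ȳ_str) = 0.043898426.
Var(ȳ_srs) = (1 − 613/18306)·30.23/613 = 0.047663474.
deff = 0.043898426 / 0.047663474 = 0.9210.

0.9210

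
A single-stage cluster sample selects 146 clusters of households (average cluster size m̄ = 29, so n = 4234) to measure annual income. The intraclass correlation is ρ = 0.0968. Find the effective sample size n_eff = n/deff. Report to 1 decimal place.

1141.1

deff = 1 + (29 − 1)·0.0968 = 1 + 2.7104 = 3.7104.
n_eff = 4234 / 3.7104 = 1141.1.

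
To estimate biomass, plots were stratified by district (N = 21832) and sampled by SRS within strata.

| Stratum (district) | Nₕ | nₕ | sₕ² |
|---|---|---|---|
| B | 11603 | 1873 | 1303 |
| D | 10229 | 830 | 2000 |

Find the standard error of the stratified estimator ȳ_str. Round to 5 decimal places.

0.80674

Var(ȳ_str) = Σₕ Wₕ²(1 − fₕ)sₕ²/nₕ with Wₕ = Nₕ/N, N = 21832.
B: Wₕ = 0.53146757; term = 0.53146757²·(1 − 0.16142377)·1303/1873 = 0.16477933.
D: Wₕ = 0.46853243; term = 0.46853243²·(1 − 0.08114185)·2000/830 = 0.48604859.
Sum = 0.65082792.
SE = √(0.65082792) = 0.80674.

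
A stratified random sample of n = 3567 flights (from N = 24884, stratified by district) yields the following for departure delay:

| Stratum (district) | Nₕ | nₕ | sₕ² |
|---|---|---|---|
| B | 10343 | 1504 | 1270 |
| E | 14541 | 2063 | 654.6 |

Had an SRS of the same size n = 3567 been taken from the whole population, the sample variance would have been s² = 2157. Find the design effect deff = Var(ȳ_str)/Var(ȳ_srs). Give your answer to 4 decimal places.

Var(ȳ_str) = Σ Wₕ²(1−fₕ)sₕ²/nₕ with Wₕ = Nₕ/24884:
  B: (10343/24884)²·(1−1504/10343)·1270/1504 = 0.12467092
  E: (14541/24884)²·(1−2063/14541)·654.6/2063 = 0.092977024
  → Var(ȳ_str) = 0.21764794.
Var(ȳ_srs) = (1 − 3567/24884)·2157/3567 = 0.51802763.
deff = 0.21764794 / 0.51802763 = 0.4201.

0.4201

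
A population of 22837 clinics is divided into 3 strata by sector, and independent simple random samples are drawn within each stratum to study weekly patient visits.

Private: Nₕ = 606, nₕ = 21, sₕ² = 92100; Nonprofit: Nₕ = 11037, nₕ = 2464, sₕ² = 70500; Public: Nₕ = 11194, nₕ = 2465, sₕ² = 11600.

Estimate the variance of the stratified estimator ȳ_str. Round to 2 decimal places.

Var(ȳ_str) = Σₕ Wₕ²(1 − fₕ)sₕ²/nₕ with Wₕ = Nₕ/N, N = 22837.
Private: Wₕ = 0.02653588; term = 0.02653588²·(1 − 0.03465347)·92100/21 = 2.9811973.
Nonprofit: Wₕ = 0.48329465; term = 0.48329465²·(1 − 0.22324907)·70500/2464 = 5.1910376.
Public: Wₕ = 0.49016946; term = 0.49016946²·(1 − 0.22020725)·11600/2465 = 0.88168359.
Sum = 9.0539185.

9.05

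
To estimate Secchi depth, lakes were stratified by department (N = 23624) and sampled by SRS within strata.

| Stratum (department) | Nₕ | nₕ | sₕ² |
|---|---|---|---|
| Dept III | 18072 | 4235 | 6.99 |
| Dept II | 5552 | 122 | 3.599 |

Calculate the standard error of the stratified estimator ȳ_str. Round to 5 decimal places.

0.04830

Var(ȳ_str) = Σₕ Wₕ²(1 − fₕ)sₕ²/nₕ with Wₕ = Nₕ/N, N = 23624.
Dept III: Wₕ = 0.76498476; term = 0.76498476²·(1 − 0.23434042)·6.99/4235 = 7.3954576 × 10^-4.
Dept II: Wₕ = 0.23501524; term = 0.23501524²·(1 − 0.02197406)·3.599/122 = 0.0015935454.
Sum = 0.0023330912.
SE = √(0.0023330912) = 0.04830.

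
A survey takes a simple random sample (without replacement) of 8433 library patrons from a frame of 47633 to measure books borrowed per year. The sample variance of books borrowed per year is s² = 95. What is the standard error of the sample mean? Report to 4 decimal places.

Under SRS without replacement, Var(ȳ) = (1 − f)·s²/n with f = n/N = 8433/47633 = 0.17704113.
Var(ȳ) = (1 − 0.17704113)·95/8433 = 0.82295887·0.011265267 = 0.0092708518.
SE(ȳ) = √(0.0092708518) = 0.0963.

0.0963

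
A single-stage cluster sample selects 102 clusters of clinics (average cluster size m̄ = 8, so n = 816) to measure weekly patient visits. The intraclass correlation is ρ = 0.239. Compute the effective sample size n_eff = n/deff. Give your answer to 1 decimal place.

305.3

deff = 1 + (8 − 1)·0.239 = 1 + 1.673 = 2.673.
n_eff = 816 / 2.673 = 305.3.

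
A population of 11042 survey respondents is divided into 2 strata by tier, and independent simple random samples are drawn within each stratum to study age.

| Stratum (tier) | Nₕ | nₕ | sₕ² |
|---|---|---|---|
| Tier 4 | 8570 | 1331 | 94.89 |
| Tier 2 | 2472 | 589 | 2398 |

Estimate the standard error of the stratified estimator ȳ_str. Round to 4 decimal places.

Var(ȳ_str) = Σₕ Wₕ²(1 − fₕ)sₕ²/nₕ with Wₕ = Nₕ/N, N = 11042.
Tier 4: Wₕ = 0.77612751; term = 0.77612751²·(1 − 0.15530922)·94.89/1331 = 0.036274907.
Tier 2: Wₕ = 0.22387249; term = 0.22387249²·(1 − 0.23826861)·2398/589 = 0.15543084.
Sum = 0.19170575.
SE = √(0.19170575) = 0.4378.

0.4378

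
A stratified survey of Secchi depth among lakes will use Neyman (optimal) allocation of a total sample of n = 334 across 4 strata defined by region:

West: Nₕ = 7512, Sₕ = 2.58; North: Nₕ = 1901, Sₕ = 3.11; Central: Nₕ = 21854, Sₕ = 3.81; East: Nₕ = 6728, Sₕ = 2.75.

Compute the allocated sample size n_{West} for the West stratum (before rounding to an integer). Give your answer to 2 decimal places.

Neyman allocation: nₕ = n·NₕSₕ / Σⱼ NⱼSⱼ.
Σ NⱼSⱼ = 7512·2.58 + 1901·3.11 + 21854·3.81 + 6728·2.75 = 127058.81.
n_{West} = 334·7512·2.58 / 127058.81 = 50.95.

50.95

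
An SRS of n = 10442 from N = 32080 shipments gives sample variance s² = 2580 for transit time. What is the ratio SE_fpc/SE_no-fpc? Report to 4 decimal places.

0.8213

f = n/N = 10442/32080 = 0.32549875.
SE_no-fpc = √(s²/n) = 0.49707052; SE_fpc = √((1−f)s²/n) = 0.4082342.
Ratio = √(1−f) = 0.82128025.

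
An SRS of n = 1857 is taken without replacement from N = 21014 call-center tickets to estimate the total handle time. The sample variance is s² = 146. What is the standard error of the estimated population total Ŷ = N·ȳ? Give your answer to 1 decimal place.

Var(Ŷ) = N²·Var(ȳ) = N²·(1 − n/N)·s²/n.
f = 1857/21014 = 0.08836966; Var(ȳ) = 0.91163034·146/1857 = 0.071673683.
Var(Ŷ) = 21014² · 0.071673683 = 3.1650252 × 10^7.
SE(Ŷ) = √(3.1650252 × 10^7) = 5625.9.

5625.9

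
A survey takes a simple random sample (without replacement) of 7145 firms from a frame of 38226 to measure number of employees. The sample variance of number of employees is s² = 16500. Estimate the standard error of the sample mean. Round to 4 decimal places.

Under SRS without replacement, Var(ȳ) = (1 − f)·s²/n with f = n/N = 7145/38226 = 0.18691467.
Var(ȳ) = (1 − 0.18691467)·16500/7145 = 0.81308533·2.3093072 = 1.8776638.
SE(ȳ) = √(1.8776638) = 1.3703.

1.3703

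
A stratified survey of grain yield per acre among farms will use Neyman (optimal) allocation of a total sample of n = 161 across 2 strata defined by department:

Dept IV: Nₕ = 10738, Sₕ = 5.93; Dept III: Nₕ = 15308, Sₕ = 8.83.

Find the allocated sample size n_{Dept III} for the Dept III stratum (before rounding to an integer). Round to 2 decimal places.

Neyman allocation: nₕ = n·NₕSₕ / Σⱼ NⱼSⱼ.
Σ NⱼSⱼ = 10738·5.93 + 15308·8.83 = 198845.98.
n_{Dept III} = 161·15308·8.83 / 198845.98 = 109.44.

109.44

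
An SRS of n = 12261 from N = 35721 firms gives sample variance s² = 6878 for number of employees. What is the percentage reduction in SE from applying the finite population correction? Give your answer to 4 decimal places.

f = n/N = 12261/35721 = 0.34324347.
SE_no-fpc = √(s²/n) = 0.74897641; SE_fpc = √((1−f)s²/n) = 0.60697435.
Ratio = √(1−f) = 0.81040516. Reduction = 100·(1 − 0.81040516) = 18.9595%.

18.9595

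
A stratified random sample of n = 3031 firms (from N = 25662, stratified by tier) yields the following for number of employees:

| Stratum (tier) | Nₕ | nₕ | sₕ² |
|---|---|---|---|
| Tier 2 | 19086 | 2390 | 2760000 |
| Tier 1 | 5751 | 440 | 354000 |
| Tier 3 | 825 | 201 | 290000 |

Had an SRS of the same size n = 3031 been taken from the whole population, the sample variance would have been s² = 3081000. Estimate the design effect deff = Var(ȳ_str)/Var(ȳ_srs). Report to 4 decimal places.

Var(ȳ_str) = Σ Wₕ²(1−fₕ)sₕ²/nₕ with Wₕ = Nₕ/25662:
  Tier 2: (19086/25662)²·(1−2390/19086)·2760000/2390 = 558.80146
  Tier 1: (5751/25662)²·(1−440/5751)·354000/440 = 37.315499
  Tier 3: (825/25662)²·(1−201/825)·290000/201 = 1.1278711
  → Var(ȳ_str) = 597.24483.
Var(ȳ_srs) = (1 − 3031/25662)·3081000/3031 = 896.43542.
deff = 597.24483 / 896.43542 = 0.6662.

0.6662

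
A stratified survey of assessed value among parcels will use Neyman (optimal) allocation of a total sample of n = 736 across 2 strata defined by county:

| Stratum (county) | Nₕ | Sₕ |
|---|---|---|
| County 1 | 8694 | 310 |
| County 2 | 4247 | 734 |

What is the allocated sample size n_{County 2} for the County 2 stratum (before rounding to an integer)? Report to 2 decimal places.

394.73

Neyman allocation: nₕ = n·NₕSₕ / Σⱼ NⱼSⱼ.
Σ NⱼSⱼ = 8694·310 + 4247·734 = 5.812438 × 10^6.
n_{County 2} = 736·4247·734 / (5.812438 × 10^6) = 394.73.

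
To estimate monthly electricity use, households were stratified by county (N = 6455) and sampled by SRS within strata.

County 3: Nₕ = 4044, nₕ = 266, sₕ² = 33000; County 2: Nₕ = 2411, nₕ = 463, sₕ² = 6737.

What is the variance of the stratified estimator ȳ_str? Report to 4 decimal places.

47.1298

Var(ȳ_str) = Σₕ Wₕ²(1 − fₕ)sₕ²/nₕ with Wₕ = Nₕ/N, N = 6455.
County 3: Wₕ = 0.62649109; term = 0.62649109²·(1 − 0.06577646)·33000/266 = 45.489683.
County 2: Wₕ = 0.37350891; term = 0.37350891²·(1 − 0.19203650)·6737/463 = 1.6401336.
Sum = 47.129817.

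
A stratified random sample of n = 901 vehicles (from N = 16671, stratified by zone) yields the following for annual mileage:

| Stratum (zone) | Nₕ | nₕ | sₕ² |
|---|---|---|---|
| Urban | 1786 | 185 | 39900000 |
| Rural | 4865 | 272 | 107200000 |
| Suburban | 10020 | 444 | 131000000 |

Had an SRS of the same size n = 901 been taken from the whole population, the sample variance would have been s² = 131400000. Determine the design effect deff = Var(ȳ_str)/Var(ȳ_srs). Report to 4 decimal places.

Var(ȳ_str) = Σ Wₕ²(1−fₕ)sₕ²/nₕ with Wₕ = Nₕ/16671:
  Urban: (1786/16671)²·(1−185/1786)·39900000/185 = 2218.966
  Rural: (4865/16671)²·(1−272/4865)·107200000/272 = 31687.054
  Suburban: (10020/16671)²·(1−444/10020)·131000000/444 = 101863.1
  → Var(ȳ_str) = 135769.12.
Var(ȳ_srs) = (1 − 901/16671)·131400000/901 = 137956.01.
deff = 135769.12 / 137956.01 = 0.9841.

0.9841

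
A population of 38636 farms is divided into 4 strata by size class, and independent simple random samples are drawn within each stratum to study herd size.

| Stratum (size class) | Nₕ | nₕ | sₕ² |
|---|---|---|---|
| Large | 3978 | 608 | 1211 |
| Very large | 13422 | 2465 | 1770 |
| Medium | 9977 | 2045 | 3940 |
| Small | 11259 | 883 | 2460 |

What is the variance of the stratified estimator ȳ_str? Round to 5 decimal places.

Var(ȳ_str) = Σₕ Wₕ²(1 − fₕ)sₕ²/nₕ with Wₕ = Nₕ/N, N = 38636.
Large: Wₕ = 0.10296097; term = 0.10296097²·(1 − 0.15284062)·1211/608 = 0.017887553.
Very large: Wₕ = 0.34739621; term = 0.34739621²·(1 − 0.18365370)·1770/2465 = 0.070742585.
Medium: Wₕ = 0.25823067; term = 0.25823067²·(1 − 0.20497143)·3940/2045 = 0.10214127.
Small: Wₕ = 0.29141215; term = 0.29141215²·(1 − 0.07842615)·2460/883 = 0.21803182.
Sum = 0.40880323.

0.40880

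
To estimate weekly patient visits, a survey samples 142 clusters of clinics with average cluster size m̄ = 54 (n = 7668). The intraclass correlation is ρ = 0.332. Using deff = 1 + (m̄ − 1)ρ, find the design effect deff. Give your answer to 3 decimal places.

deff = 1 + (54 − 1)·0.332 = 1 + 17.596 = 18.596.

18.596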